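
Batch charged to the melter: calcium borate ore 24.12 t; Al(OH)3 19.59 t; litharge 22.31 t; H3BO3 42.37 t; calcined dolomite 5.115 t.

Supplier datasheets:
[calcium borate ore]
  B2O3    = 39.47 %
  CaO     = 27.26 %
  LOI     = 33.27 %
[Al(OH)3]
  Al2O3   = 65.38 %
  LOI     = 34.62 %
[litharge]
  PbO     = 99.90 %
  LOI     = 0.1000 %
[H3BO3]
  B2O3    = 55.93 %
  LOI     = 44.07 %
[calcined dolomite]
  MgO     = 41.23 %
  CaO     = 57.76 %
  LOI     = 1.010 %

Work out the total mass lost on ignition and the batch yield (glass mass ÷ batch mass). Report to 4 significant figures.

Values along the way are displayed with 4-significant-digit rounding on the page; the whole derivation maintains exact precision end to end; every reported number takes a single rounding — the derived quantities (five oxide percentages, the totals, yield, net glass mass, ignition loss) are carried at full float precision from the batch weights for 79.95 t of glass as given in problem or answer.
Each material's LOI contribution:
  calcium borate ore: 24.12 × 0.3327 = 8.025 t
  Al(OH)3: 19.59 × 0.3462 = 6.782 t
  litharge: 22.31 × 0.001000 = 0.02231 t
  H3BO3: 42.37 × 0.4407 = 18.67 t
  calcined dolomite: 5.115 × 0.01010 = 0.05166 t
Total LOI = 33.55 t
Glass = batch − LOI = 113.5 − 33.55 = 79.95 t

LOI loss = 33.55 t; glass = 79.95 t; yield = 70.44%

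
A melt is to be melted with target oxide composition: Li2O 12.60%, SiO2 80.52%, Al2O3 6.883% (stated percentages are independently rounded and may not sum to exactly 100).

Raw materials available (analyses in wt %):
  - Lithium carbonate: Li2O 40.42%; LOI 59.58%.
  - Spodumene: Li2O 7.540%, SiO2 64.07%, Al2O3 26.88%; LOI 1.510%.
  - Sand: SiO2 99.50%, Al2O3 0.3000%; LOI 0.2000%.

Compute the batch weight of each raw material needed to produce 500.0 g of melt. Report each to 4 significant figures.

Values along the way are displayed, rounded to 4 significant figures, when written out — all arithmetic keeps exact precision end to end. Exactly one rounding is applied to each reported number. Derived quantities, including glass mass, ignition loss, yield, totals, three oxide percentages, are rebuilt using the weight values per 500.0 g of glass in full precision as they appear in either problem or answer.
The oxide mass targets at 500.0 g melt:
  Li2O: 12.60% × 500.0 = 63.00 g
  SiO2: 80.52% × 500.0 = 402.6 g
  Al2O3: 6.883% × 500.0 = 34.42 g
Sums-versus-targets review per the reported batch figures, on the stated basis (each sum matches its target mass up to rounding of the answer):
  Li2O: 132.7·0.4042 + 124.4·0.07540 = 63.02 g (target 63.00 g)
  SiO2: 124.4·0.6407 + 324.5·0.9950 = 402.6 g (target 402.6 g)
  Al2O3: 124.4·0.2688 + 324.5·0.003000 = 34.41 g (target 34.42 g)
Glass-mass closure: total batch − LOI = 500.0 g (the targets, summed, come to 500.0 g; the stated basis being 500.0 g — deltas are rounding alone).
Batch total: Σ batch = 581.6 g; loss to ignition Σ batch·LOI = 81.59 g; as yield: glass ÷ batch → 85.97%.

Batch per 500.0 g melt:
  Lithium carbonate: 132.7 g
  Spodumene: 124.4 g
  Sand: 324.5 g
Total batch = 581.6 g; LOI loss = 81.59 g; yield = 85.97%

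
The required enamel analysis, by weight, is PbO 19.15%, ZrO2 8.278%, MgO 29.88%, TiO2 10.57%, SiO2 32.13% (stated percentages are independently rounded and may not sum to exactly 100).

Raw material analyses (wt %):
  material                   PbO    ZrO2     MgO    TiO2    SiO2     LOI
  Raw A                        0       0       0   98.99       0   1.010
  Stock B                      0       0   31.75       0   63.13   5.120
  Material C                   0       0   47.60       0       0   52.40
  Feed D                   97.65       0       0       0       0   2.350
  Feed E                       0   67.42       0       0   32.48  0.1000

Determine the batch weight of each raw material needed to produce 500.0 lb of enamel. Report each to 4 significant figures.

Batch per 500.0 lb enamel:
  Raw A: 53.39 lb
  Stock B: 222.9 lb
  Material C: 165.2 lb
  Feed D: 98.05 lb
  Feed E: 61.39 lb
Total batch = 600.9 lb; LOI loss = 100.9 lb; yield = 83.21%

In-progress results are printed, rounded to 4 significant figures, when written out — each numeric step keeps full precision all the way through; each reported result includes exactly one rounding — derived quantities are computed from the batch weights per 500.0 lb of glass in full float precision (LOI, yield, the totals, the five compositions, net glass mass) as written in the question or the answer.
Per-oxide target masses for 500.0 lb enamel:
  PbO: 19.15% × 500.0 = 95.75 lb
  ZrO2: 8.278% × 500.0 = 41.39 lb
  MgO: 29.88% × 500.0 = 149.4 lb
  TiO2: 10.57% × 500.0 = 52.85 lb
  SiO2: 32.13% × 500.0 = 160.6 lb
Sums-versus-targets review using the reported weights, on the stated basis (every target is met by its sum exact up to rounding of places):
  PbO: 98.05·0.9765 = 95.75 lb (target 95.75 lb)
  ZrO2: 61.39·0.6742 = 41.39 lb (target 41.39 lb)
  MgO: 222.9·0.3175 + 165.2·0.4760 = 149.4 lb (target 149.4 lb)
  TiO2: 53.39·0.9899 = 52.85 lb (target 52.85 lb)
  SiO2: 222.9·0.6313 + 61.39·0.3248 = 160.7 lb (target 160.6 lb)
Glass mass check: batch total minus LOI = 500.0 lb (oxide target masses add up to 500.0 lb; with the basis standing at 500.0 lb — gaps are rounding artifacts).
Batch grand total — Σ batch = 600.9 lb; the LOI term Σ batch·LOI equals 100.9 lb; yield = glass ÷ total batch = 83.21%.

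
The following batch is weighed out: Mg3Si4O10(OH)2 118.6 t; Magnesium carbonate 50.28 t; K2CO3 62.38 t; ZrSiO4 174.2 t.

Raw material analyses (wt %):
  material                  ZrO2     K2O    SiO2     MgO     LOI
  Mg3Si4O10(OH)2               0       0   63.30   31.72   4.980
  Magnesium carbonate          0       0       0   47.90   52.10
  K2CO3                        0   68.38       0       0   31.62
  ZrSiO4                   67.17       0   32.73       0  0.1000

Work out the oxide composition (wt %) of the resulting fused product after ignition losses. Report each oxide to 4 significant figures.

Glass mass = 353.5 t (batch 405.5 − LOI 52.00).
Composition: ZrO2 33.10%, K2O 12.07%, SiO2 37.37%, MgO 17.46%

Intermediates are shown with 4-significant-figure rounding on the page. Each numeric step keeps exact precision through every step; every reported value is rounded just once. All derived quantities (yield, net glass mass, four oxide percentages, totals, ignition loss) are carried from the batch weights for 353.5 t of glass at full precision as given in the problem or the answer.
Mass of each oxide from the mix:
  ZrO2: 174.2·0.6717 = 117.0 t
  K2O: 62.38·0.6838 = 42.66 t
  SiO2: 118.6·0.6330 + 174.2·0.3273 = 132.1 t
  MgO: 118.6·0.3172 + 50.28·0.4790 = 61.70 t
LOI: 118.6·0.04980 + 50.28·0.5210 + 62.38·0.3162 + 174.2·0.001000 = 52.00 t
Glass mass = batch − LOI = 405.5 − 52.00 = 353.5 t (= Σ oxide masses)
percent share: oxide ÷ glass, ×100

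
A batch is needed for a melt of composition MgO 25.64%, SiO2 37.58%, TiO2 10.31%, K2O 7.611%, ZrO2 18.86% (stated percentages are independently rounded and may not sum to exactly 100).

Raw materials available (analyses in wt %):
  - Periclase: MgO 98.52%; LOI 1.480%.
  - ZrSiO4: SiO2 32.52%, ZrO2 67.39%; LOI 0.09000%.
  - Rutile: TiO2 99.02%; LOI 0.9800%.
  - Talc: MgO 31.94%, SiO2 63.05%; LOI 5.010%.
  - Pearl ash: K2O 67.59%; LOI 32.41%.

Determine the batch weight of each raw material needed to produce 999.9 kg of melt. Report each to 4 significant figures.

Rounding to 4 significant figures extends to each mid-chain value as displayed. The whole derivation runs at full precision end to end; every reported result undergoes a single rounding. Derived quantities, including the totals, five oxide percentages, the yield, net glass mass, LOI, are carried starting from the weights for 999.9 kg of glass at full precision as given in either problem or answer.
Target masses of each oxide per 999.9 kg melt:
  MgO: 25.64% × 999.9 = 256.4 kg
  SiO2: 37.58% × 999.9 = 375.8 kg
  TiO2: 10.31% × 999.9 = 103.1 kg
  K2O: 7.611% × 999.9 = 76.10 kg
  ZrO2: 18.86% × 999.9 = 188.6 kg
Checking each oxide sum working from each reported weight, at the basis given (each sum matches its target mass within answer rounding):
  MgO: 113.8·0.9852 + 451.6·0.3194 = 256.4 kg (target 256.4 kg)
  SiO2: 279.8·0.3252 + 451.6·0.6305 = 375.7 kg (target 375.8 kg)
  TiO2: 104.1·0.9902 = 103.1 kg (target 103.1 kg)
  K2O: 112.6·0.6759 = 76.11 kg (target 76.10 kg)
  ZrO2: 279.8·0.6739 = 188.6 kg (target 188.6 kg)
Glass-mass closure: batch total minus LOI = 999.8 kg (targets for the oxides total 999.9 kg; stated basis 999.9 kg — differing by rounding only).
Total batch = Σ batch = 1062 kg; LOI loss = Σ batch·LOI = 62.08 kg; the yield ratio, glass ÷ batch: 94.15%.

Batch per 999.9 kg melt:
  Periclase: 113.8 kg
  ZrSiO4: 279.8 kg
  Rutile: 104.1 kg
  Talc: 451.6 kg
  Pearl ash: 112.6 kg
Total batch = 1062 kg; LOI loss = 62.08 kg; yield = 94.15%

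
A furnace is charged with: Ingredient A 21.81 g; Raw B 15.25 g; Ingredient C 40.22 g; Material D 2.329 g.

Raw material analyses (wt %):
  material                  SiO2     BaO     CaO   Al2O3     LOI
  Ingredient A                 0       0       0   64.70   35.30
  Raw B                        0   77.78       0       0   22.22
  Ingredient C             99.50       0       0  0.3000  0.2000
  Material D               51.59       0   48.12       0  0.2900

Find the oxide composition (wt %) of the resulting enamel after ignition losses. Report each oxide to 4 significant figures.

Intermediates are rounded off to 4 significant figures wherever printed; each numeric step maintains full precision at every stage. Each reported number carries a single rounding; the derived quantities (four oxide percentages, totals, net glass mass, ignition loss, yield) are computed from the weighed amounts per 68.43 g of glass at full precision, as given in the problem or answer text.
Oxide masses out of the charge:
  SiO2: 40.22·0.9950 + 2.329·0.5159 = 41.22 g
  BaO: 15.25·0.7778 = 11.86 g
  CaO: 2.329·0.4812 = 1.121 g
  Al2O3: 21.81·0.6470 + 40.22·0.003000 = 14.23 g
LOI: 21.81·0.3530 + 15.25·0.2222 + 40.22·0.002000 + 2.329·0.002900 = 11.17 g
Net of LOI, the glass mass = 79.61 − 11.17 = 68.43 g (= Σ oxide masses)
percent by weight: oxide/glass ×100

Glass mass = 68.43 g (batch 79.61 − LOI 11.17).
Composition: SiO2 60.23%, BaO 17.33%, CaO 1.638%, Al2O3 20.80%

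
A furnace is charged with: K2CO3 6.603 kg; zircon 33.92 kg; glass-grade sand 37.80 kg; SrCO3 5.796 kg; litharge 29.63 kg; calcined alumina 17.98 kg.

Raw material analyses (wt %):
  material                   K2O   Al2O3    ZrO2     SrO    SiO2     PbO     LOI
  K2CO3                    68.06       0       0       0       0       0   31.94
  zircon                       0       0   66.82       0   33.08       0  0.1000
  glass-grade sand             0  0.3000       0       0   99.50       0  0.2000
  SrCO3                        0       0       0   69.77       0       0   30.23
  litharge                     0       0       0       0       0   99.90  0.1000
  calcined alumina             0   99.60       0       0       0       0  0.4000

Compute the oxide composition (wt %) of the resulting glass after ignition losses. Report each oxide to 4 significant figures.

Glass mass = 127.7 kg (batch 131.7 − LOI 4.072).
Composition: K2O 3.520%, Al2O3 14.12%, ZrO2 17.75%, SrO 3.168%, SiO2 38.25%, PbO 23.19%

In-progress results are printed (rounded to 4 significant figures) alongside each step; all arithmetic holds full float precision at every stage. Each reported result is rounded once only; derived quantities, which include six oxide percentages, totals, net glass mass, LOI, yield, are rebuilt at full precision, as quoted within the question or the answer, using the weight values for 127.7 kg of glass.
Oxide masses out of the charge:
  K2O: 6.603·0.6806 = 4.494 kg
  Al2O3: 37.80·0.003000 + 17.98·0.9960 = 18.02 kg
  ZrO2: 33.92·0.6682 = 22.67 kg
  SrO: 5.796·0.6977 = 4.044 kg
  SiO2: 33.92·0.3308 + 37.80·0.9950 = 48.83 kg
  PbO: 29.63·0.9990 = 29.60 kg
LOI: 6.603·0.3194 + 33.92·0.001000 + 37.80·0.002000 + 5.796·0.3023 + 29.63·0.001000 + 17.98·0.004000 = 4.072 kg
The glass mass, total less LOI, = 131.7 − 4.072 = 127.7 kg (the oxide masses sum to this)
wt %: oxide over glass, times 100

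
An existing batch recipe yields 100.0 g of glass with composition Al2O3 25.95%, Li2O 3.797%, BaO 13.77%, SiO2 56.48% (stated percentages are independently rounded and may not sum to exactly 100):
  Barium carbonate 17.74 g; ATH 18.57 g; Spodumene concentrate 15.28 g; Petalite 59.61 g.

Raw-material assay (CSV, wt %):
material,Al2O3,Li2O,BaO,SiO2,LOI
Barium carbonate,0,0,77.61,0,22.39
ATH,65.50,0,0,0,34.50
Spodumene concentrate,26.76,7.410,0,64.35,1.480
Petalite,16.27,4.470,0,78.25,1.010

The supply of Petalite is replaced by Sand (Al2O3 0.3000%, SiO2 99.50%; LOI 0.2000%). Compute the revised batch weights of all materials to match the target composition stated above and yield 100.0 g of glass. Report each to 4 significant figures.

In-progress results are displayed rounded off to 4 significant figures within the worked lines. Every computation runs at full precision at all times. A single rounding finalizes every reported value — all derived quantities, including yield, the four compositions, net glass mass, totals, LOI, are recomputed using the weight values on 100.0 g of glass at exact precision exactly as printed in the problem or answer text.
The oxide mass targets at 100.0 g glass:
  Al2O3: 25.95% × 100.0 = 25.95 g
  Li2O: 3.797% × 100.0 = 3.797 g
  BaO: 13.77% × 100.0 = 13.77 g
  SiO2: 56.48% × 100.0 = 56.48 g
Verifying the oxide balance per the reported batch figures, relative to the basis at hand (every target is met by its sum given rounding of the digits):
  Al2O3: 18.58·0.6550 + 51.24·0.2676 + 23.62·0.003000 = 25.95 g (target 25.95 g)
  Li2O: 51.24·0.07410 = 3.797 g (target 3.797 g)
  BaO: 17.74·0.7761 = 13.77 g (target 13.77 g)
  SiO2: 51.24·0.6435 + 23.62·0.9950 = 56.47 g (target 56.48 g)
Glass-mass bookkeeping: net batch after ignition = 99.99 g (the Σ of target masses is 100.0 g; basis as stated: 100.0 g — deltas are rounding alone).
Batch grand total — Σ batch = 111.2 g; LOI removed, Σ of batch·LOI: 11.19 g; yield, glass over the total, = 89.94%.

Revised batch per 100.0 g glass:
  Barium carbonate: 17.74 g
  ATH: 18.58 g
  Spodumene concentrate: 51.24 g
  Sand: 23.62 g
Total batch = 111.2 g; LOI loss = 11.19 g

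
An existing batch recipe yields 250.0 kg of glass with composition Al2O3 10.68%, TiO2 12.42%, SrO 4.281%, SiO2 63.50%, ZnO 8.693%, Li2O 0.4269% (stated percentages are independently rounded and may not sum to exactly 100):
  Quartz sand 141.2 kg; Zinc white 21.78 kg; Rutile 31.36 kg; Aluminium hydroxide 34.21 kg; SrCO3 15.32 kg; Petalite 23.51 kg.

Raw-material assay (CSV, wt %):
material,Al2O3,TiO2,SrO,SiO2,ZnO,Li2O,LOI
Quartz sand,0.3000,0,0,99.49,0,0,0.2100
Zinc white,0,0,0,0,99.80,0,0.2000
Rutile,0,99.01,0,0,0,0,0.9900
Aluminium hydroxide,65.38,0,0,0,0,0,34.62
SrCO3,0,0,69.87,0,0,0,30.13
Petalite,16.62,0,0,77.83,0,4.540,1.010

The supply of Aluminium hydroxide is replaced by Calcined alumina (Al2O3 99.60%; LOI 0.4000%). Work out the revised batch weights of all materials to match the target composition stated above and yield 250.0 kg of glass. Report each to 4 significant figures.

Revised batch per 250.0 kg glass:
  Quartz sand: 141.2 kg
  Zinc white: 21.78 kg
  Rutile: 31.36 kg
  Calcined alumina: 22.46 kg
  SrCO3: 15.32 kg
  Petalite: 23.51 kg
Total batch = 255.6 kg; LOI loss = 5.594 kg

The intermediate values are displayed, with 4-significant-digit rounding, in the working; every computation keeps full float precision at every stage; each reported number is rounded only once — all derived quantities, including net glass mass, the yield, the totals, the six compositions, LOI, are carried using the weight values at 250.0 kg of glass at exact precision, precisely as stated by problem or answer.
The oxide mass targets at 250.0 kg glass:
  Al2O3: 10.68% × 250.0 = 26.70 kg
  TiO2: 12.42% × 250.0 = 31.05 kg
  SrO: 4.281% × 250.0 = 10.70 kg
  SiO2: 63.50% × 250.0 = 158.8 kg
  ZnO: 8.693% × 250.0 = 21.73 kg
  Li2O: 0.4269% × 250.0 = 1.067 kg
Mass-balance tally per oxide on the weights just shown, at the basis given (every target is met by its sum up to rounding of the answer):
  Al2O3: 141.2·0.003000 + 22.46·0.9960 + 23.51·0.1662 = 26.70 kg (target 26.70 kg)
  TiO2: 31.36·0.9901 = 31.05 kg (target 31.05 kg)
  SrO: 15.32·0.6987 = 10.70 kg (target 10.70 kg)
  SiO2: 141.2·0.9949 + 23.51·0.7783 = 158.8 kg (target 158.8 kg)
  ZnO: 21.78·0.9980 = 21.74 kg (target 21.73 kg)
  Li2O: 23.51·0.04540 = 1.067 kg (target 1.067 kg)
Mass balance on the glass: whole batch net of LOI = 250.0 kg (oxide target masses add up to 250.0 kg; stated basis 250.0 kg — a pure rounding effect).
Summing the batch: Σ batch = 255.6 kg; LOI removed, Σ of batch·LOI: 5.594 kg; the yield ratio, glass ÷ batch: 97.81%.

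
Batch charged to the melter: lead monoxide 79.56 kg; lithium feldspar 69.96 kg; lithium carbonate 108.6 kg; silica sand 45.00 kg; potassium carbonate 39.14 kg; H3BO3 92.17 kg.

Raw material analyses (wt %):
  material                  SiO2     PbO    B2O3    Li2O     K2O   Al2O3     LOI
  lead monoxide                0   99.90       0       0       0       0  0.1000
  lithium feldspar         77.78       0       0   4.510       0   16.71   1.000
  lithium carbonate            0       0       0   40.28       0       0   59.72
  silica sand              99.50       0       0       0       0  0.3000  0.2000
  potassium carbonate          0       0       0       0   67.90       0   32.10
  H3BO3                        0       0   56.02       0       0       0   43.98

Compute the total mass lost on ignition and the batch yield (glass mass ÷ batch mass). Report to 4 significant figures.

Working values are displayed, rounded to four significant digits, on the page; all arithmetic keeps full precision end to end. Each reported value is rounded once only — all derived quantities (glass mass, the totals, the six compositions, yield, ignition loss) are re-derived in full float precision starting from the weights for 315.6 kg of glass exactly as shown in the problem or the answer.
Per-material ignition loss:
  lead monoxide: 79.56 × 0.001000 = 0.07956 kg
  lithium feldspar: 69.96 × 0.01000 = 0.6996 kg
  lithium carbonate: 108.6 × 0.5972 = 64.86 kg
  silica sand: 45.00 × 0.002000 = 0.09000 kg
  potassium carbonate: 39.14 × 0.3210 = 12.56 kg
  H3BO3: 92.17 × 0.4398 = 40.54 kg
Total LOI = 118.8 kg
Glass = batch − LOI = 434.4 − 118.8 = 315.6 kg

LOI loss = 118.8 kg; glass = 315.6 kg; yield = 72.65%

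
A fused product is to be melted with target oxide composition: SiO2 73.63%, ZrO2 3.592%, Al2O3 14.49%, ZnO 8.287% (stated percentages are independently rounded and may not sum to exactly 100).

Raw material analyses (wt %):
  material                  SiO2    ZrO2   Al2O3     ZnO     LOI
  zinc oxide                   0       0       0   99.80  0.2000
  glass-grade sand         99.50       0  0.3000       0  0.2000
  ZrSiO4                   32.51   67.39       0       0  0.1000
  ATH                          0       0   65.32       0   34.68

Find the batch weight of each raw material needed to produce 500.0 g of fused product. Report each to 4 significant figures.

Working values are rounded to four significant digits as shown. Every computation runs at full float precision from start to finish; a single rounding finalizes each reported result; all derived quantities (yield, the four compositions, ignition loss, the totals, net glass mass) are rebuilt in full float precision from the batch weights at 500.0 g of glass, precisely as stated by the question or the answer.
Target oxide masses per 500.0 g fused product:
  SiO2: 73.63% × 500.0 = 368.2 g
  ZrO2: 3.592% × 500.0 = 17.96 g
  Al2O3: 14.49% × 500.0 = 72.45 g
  ZnO: 8.287% × 500.0 = 41.44 g
Mass-balance tally per oxide using the reported weights, versus the basis set out (sums match the target masses modulo rounding of the values):
  SiO2: 361.3·0.9950 + 26.65·0.3251 = 368.2 g (target 368.2 g)
  ZrO2: 26.65·0.6739 = 17.96 g (target 17.96 g)
  Al2O3: 361.3·0.003000 + 109.3·0.6532 = 72.48 g (target 72.45 g)
  ZnO: 41.52·0.9980 = 41.44 g (target 41.44 g)
Glass-mass bookkeeping: batch total minus LOI = 500.0 g (per-oxide target masses sum to 500.0 g; basis as stated: 500.0 g — any gap is answer rounding).
Batch grand total — Σ batch = 538.8 g; the LOI term Σ batch·LOI equals 38.74 g; the yield ratio, glass ÷ batch: 92.81%.

Batch per 500.0 g fused product:
  zinc oxide: 41.52 g
  glass-grade sand: 361.3 g
  ZrSiO4: 26.65 g
  ATH: 109.3 g
Total batch = 538.8 g; LOI loss = 38.74 g; yield = 92.81%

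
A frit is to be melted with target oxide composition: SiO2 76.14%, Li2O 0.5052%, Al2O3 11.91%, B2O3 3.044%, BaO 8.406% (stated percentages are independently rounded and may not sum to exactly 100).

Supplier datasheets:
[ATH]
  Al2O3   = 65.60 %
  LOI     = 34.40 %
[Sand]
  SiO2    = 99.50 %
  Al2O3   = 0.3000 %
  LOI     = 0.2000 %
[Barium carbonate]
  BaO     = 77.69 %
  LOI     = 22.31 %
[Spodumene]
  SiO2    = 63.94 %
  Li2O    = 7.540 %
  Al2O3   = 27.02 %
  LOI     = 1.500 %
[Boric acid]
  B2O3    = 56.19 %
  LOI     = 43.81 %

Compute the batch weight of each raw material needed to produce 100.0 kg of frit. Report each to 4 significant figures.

Batch per 100.0 kg frit:
  ATH: 15.07 kg
  Sand: 72.22 kg
  Barium carbonate: 10.82 kg
  Spodumene: 6.700 kg
  Boric acid: 5.417 kg
Total batch = 110.2 kg; LOI loss = 10.22 kg; yield = 90.73%

Mid-chain values appear, rounded to 4 significant digits, in the printout — each numeric step runs at full float precision at all times — each reported result is rounded once only — all derived quantities (totals, net glass mass, the five compositions, yield, LOI) are re-derived from the weighed amounts per 100.0 kg of glass at exact precision, precisely as stated by the question or the answer.
Oxide mass targets, per 100.0 kg frit:
  SiO2: 76.14% × 100.0 = 76.14 kg
  Li2O: 0.5052% × 100.0 = 0.5052 kg
  Al2O3: 11.91% × 100.0 = 11.91 kg
  B2O3: 3.044% × 100.0 = 3.044 kg
  BaO: 8.406% × 100.0 = 8.406 kg
Sums-versus-targets review per the reported batch figures, for the quoted basis mass (sum by sum, the targets are met given rounding of the digits):
  SiO2: 72.22·0.9950 + 6.700·0.6394 = 76.14 kg (target 76.14 kg)
  Li2O: 6.700·0.07540 = 0.5052 kg (target 0.5052 kg)
  Al2O3: 15.07·0.6560 + 72.22·0.003000 + 6.700·0.2702 = 11.91 kg (target 11.91 kg)
  B2O3: 5.417·0.5619 = 3.044 kg (target 3.044 kg)
  BaO: 10.82·0.7769 = 8.406 kg (target 8.406 kg)
Glass-mass bookkeeping: Σ batch − LOI loss = 100.0 kg (targets for the oxides total 100.0 kg; the stated basis being 100.0 kg — a pure rounding effect).
Total batch = Σ batch = 110.2 kg; ignition loss, Σ(batch × LOI) = 10.22 kg; the yield ratio, glass ÷ batch: 90.73%.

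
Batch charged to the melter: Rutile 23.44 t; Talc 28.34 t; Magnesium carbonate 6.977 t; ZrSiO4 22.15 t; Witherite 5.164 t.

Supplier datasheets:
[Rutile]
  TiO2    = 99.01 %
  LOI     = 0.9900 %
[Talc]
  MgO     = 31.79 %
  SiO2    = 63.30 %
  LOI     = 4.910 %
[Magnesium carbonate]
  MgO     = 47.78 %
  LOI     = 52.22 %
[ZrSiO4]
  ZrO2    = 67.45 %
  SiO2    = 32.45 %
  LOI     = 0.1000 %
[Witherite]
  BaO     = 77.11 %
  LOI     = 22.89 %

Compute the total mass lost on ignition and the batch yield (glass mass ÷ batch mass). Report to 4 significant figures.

All internal work keeps exact precision at all times; mid-chain values are printed (rounded to 4 significant digits) across the worked steps. Each reported figure is rounded exactly once. All derived quantities are recomputed using the weight values per 79.60 t of glass in full float precision (ignition loss, net glass mass, the totals, the yield, five oxide percentages), as written in question or answer.
Loss on ignition, line by line:
  Rutile: 23.44 × 0.009900 = 0.2321 t
  Talc: 28.34 × 0.04910 = 1.391 t
  Magnesium carbonate: 6.977 × 0.5222 = 3.643 t
  ZrSiO4: 22.15 × 0.001000 = 0.02215 t
  Witherite: 5.164 × 0.2289 = 1.182 t
Total LOI = 6.471 t
Glass = batch − LOI = 86.07 − 6.471 = 79.60 t

LOI loss = 6.471 t; glass = 79.60 t; yield = 92.48%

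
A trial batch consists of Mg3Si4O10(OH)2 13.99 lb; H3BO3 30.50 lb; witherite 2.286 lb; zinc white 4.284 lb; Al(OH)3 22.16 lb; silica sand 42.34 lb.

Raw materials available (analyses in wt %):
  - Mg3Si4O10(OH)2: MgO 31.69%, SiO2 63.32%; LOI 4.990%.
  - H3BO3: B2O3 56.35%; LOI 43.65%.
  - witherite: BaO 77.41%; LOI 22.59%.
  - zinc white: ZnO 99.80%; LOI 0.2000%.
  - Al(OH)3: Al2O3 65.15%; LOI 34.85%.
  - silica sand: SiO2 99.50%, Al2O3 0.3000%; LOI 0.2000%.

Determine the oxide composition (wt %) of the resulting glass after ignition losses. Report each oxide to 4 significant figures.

Glass mass = 93.22 lb (batch 115.6 − LOI 22.34).
Composition: MgO 4.756%, ZnO 4.587%, B2O3 18.44%, SiO2 54.70%, BaO 1.898%, Al2O3 15.62%

Every computation holds full precision all the way through. Rounding to 4 significant digits governs each intermediate as displayed — exactly one rounding lands on each reported figure; all derived quantities, which include totals, LOI, the yield, glass mass, six oxide percentages, are recomputed in full float precision, exactly as printed in problem or answer, using the weight values at 93.22 lb of glass.
What the batch supplies per oxide:
  MgO: 13.99·0.3169 = 4.433 lb
  ZnO: 4.284·0.9980 = 4.275 lb
  B2O3: 30.50·0.5635 = 17.19 lb
  SiO2: 13.99·0.6332 + 42.34·0.9950 = 50.99 lb
  BaO: 2.286·0.7741 = 1.770 lb
  Al2O3: 22.16·0.6515 + 42.34·0.003000 = 14.56 lb
LOI: 13.99·0.04990 + 30.50·0.4365 + 2.286·0.2259 + 4.284·0.002000 + 22.16·0.3485 + 42.34·0.002000 = 22.34 lb
batch − LOI leaves glass = 115.6 − 22.34 = 93.22 lb (matching Σ of the oxides)
each wt % is 100 × oxide ÷ glass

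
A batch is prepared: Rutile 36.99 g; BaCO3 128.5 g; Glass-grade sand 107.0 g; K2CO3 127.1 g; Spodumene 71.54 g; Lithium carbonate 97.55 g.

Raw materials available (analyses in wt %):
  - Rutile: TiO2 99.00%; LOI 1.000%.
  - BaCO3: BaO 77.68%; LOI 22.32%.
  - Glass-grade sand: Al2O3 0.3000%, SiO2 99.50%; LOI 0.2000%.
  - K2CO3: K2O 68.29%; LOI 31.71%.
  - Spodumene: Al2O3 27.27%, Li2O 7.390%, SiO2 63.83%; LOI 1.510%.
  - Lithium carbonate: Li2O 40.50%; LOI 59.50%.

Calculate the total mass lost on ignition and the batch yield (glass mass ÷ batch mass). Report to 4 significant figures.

Every computation holds full precision through every step; mid-chain values appear rounded to four significant digits alongside each step — every reported value takes just one rounding. All derived quantities, which include LOI, the six compositions, the totals, yield, net glass mass, are rebuilt in full float precision, precisely as stated by the problem or the answer, from the weighed amounts at 440.0 g of glass.
LOI of each material in turn:
  Rutile: 36.99 × 0.01000 = 0.3699 g
  BaCO3: 128.5 × 0.2232 = 28.68 g
  Glass-grade sand: 107.0 × 0.002000 = 0.2140 g
  K2CO3: 127.1 × 0.3171 = 40.30 g
  Spodumene: 71.54 × 0.01510 = 1.080 g
  Lithium carbonate: 97.55 × 0.5950 = 58.04 g
Total LOI = 128.7 g
Glass = batch − LOI = 568.7 − 128.7 = 440.0 g

LOI loss = 128.7 g; glass = 440.0 g; yield = 77.37%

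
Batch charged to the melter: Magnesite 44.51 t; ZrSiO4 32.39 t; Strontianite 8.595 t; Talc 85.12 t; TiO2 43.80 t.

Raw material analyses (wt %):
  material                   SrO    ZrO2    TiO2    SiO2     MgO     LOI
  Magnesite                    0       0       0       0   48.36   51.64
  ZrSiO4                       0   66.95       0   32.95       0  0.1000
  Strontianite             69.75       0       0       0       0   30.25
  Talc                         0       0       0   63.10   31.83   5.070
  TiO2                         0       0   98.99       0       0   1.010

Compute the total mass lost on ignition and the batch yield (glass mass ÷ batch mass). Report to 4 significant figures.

LOI loss = 30.38 t; glass = 184.0 t; yield = 85.83%

In-progress results are shown with 4-significant-digit rounding as written — the working math runs at exact precision all the way through. Exactly one rounding goes into every reported value — the derived quantities (LOI, net glass mass, the yield, the five compositions, the totals) are carried in full precision from the batch weights per 184.0 t of glass, exactly as shown in the question or the answer.
Material-by-material LOI:
  Magnesite: 44.51 × 0.5164 = 22.98 t
  ZrSiO4: 32.39 × 0.001000 = 0.03239 t
  Strontianite: 8.595 × 0.3025 = 2.600 t
  Talc: 85.12 × 0.05070 = 4.316 t
  TiO2: 43.80 × 0.01010 = 0.4424 t
Total LOI = 30.38 t
Glass = batch − LOI = 214.4 − 30.38 = 184.0 t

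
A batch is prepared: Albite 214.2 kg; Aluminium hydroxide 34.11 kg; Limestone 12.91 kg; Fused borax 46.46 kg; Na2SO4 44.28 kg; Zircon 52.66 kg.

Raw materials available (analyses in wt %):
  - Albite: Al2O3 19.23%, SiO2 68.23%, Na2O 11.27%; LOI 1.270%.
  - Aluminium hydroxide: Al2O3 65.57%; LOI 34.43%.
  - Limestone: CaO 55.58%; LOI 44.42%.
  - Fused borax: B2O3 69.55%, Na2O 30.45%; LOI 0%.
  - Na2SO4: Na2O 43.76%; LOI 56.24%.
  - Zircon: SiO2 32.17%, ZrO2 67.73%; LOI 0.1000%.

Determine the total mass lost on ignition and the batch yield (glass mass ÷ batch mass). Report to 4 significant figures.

LOI loss = 45.15 kg; glass = 359.5 kg; yield = 88.84%

The working math runs at full precision at each step — intermediates appear rounded to 4 significant figures on the page — exactly one rounding is applied to each reported number; the derived quantities, which include net glass mass, ignition loss, yield, the totals, the six compositions, are recomputed in full float precision, as given in the problem or answer text, starting from the weights on 359.5 kg of glass.
Material-by-material LOI:
  Albite: 214.2 × 0.01270 = 2.720 kg
  Aluminium hydroxide: 34.11 × 0.3443 = 11.74 kg
  Limestone: 12.91 × 0.4442 = 5.735 kg
  Fused borax: 46.46 × 0 = 0 kg
  Na2SO4: 44.28 × 0.5624 = 24.90 kg
  Zircon: 52.66 × 0.001000 = 0.05266 kg
Total LOI = 45.15 kg
Glass = batch − LOI = 404.6 − 45.15 = 359.5 kg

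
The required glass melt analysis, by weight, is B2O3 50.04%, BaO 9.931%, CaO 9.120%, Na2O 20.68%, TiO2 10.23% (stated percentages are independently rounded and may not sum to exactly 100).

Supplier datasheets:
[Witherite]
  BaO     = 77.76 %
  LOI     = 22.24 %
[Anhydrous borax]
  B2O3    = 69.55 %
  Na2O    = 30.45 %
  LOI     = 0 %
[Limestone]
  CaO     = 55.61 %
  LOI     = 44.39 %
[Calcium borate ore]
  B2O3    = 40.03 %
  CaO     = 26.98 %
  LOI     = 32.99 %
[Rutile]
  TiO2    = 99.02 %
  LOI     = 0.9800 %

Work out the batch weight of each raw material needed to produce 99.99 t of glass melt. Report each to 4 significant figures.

Batch per 99.99 t glass melt:
  Witherite: 12.77 t
  Anhydrous borax: 67.91 t
  Limestone: 13.00 t
  Calcium borate ore: 7.008 t
  Rutile: 10.33 t
Total batch = 111.0 t; LOI loss = 11.02 t; yield = 90.07%

The working math keeps exact precision end to end — intermediates are shown rounded to four significant figures alongside each step — every reported figure carries a single rounding. Derived quantities are recomputed in full float precision (totals, net glass mass, five oxide percentages, the yield, LOI) starting from the weights per 99.99 t of glass, as written in the problem or the answer.
Per-oxide target masses for 99.99 t glass melt:
  B2O3: 50.04% × 99.99 = 50.03 t
  BaO: 9.931% × 99.99 = 9.930 t
  CaO: 9.120% × 99.99 = 9.119 t
  Na2O: 20.68% × 99.99 = 20.68 t
  TiO2: 10.23% × 99.99 = 10.23 t
A balance pass over the oxides, using the reported weights, versus the basis set out (target by target, the sums agree once rounding is allowed for):
  B2O3: 67.91·0.6955 + 7.008·0.4003 = 50.04 t (target 50.03 t)
  BaO: 12.77·0.7776 = 9.930 t (target 9.930 t)
  CaO: 13.00·0.5561 + 7.008·0.2698 = 9.120 t (target 9.119 t)
  Na2O: 67.91·0.3045 = 20.68 t (target 20.68 t)
  TiO2: 10.33·0.9902 = 10.23 t (target 10.23 t)
Glass-mass bookkeeping: whole batch net of LOI = 99.99 t (targets for the oxides total 99.99 t; with the basis standing at 99.99 t — a pure rounding effect).
Summing the batch: Σ batch = 111.0 t; the LOI term Σ batch·LOI equals 11.02 t; yield = glass ÷ total batch = 90.07%.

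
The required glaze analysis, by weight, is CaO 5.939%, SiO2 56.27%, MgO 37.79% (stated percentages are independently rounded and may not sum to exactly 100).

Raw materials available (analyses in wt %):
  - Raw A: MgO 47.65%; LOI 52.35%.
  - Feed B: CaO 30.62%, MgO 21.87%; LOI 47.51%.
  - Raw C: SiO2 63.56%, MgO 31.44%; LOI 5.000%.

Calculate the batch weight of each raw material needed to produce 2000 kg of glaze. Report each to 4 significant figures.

Each numeric step holds exact precision through every step. Intermediates are shown (rounded to 4 significant digits) across the worked steps. A single rounding produces every reported result — all derived quantities, which include the three compositions, LOI, the yield, totals, net glass mass, are rebuilt in full float precision, as set out in problem or answer, from the weighed amounts on 2000 kg of glass.
Oxide-by-oxide targets in 2000 kg glaze:
  CaO: 5.939% × 2000 = 118.8 kg
  SiO2: 56.27% × 2000 = 1125 kg
  MgO: 37.79% × 2000 = 755.8 kg
Checking each oxide sum using the reported weights, relative to the basis at hand (summed amounts equal target values modulo rounding of the values):
  CaO: 387.9·0.3062 = 118.8 kg (target 118.8 kg)
  SiO2: 1771·0.6356 = 1126 kg (target 1125 kg)
  MgO: 239.8·0.4765 + 387.9·0.2187 + 1771·0.3144 = 755.9 kg (target 755.8 kg)
Mass balance on the glass: net batch after ignition = 2000 kg (targets for the oxides total 2000 kg; basis as stated: 2000 kg — deltas are rounding alone).
Total batch = Σ batch = 2399 kg; LOI loss = Σ batch·LOI = 398.4 kg; the yield ratio, glass ÷ batch: 83.39%.

Batch per 2000 kg glaze:
  Raw A: 239.8 kg
  Feed B: 387.9 kg
  Raw C: 1771 kg
Total batch = 2399 kg; LOI loss = 398.4 kg; yield = 83.39%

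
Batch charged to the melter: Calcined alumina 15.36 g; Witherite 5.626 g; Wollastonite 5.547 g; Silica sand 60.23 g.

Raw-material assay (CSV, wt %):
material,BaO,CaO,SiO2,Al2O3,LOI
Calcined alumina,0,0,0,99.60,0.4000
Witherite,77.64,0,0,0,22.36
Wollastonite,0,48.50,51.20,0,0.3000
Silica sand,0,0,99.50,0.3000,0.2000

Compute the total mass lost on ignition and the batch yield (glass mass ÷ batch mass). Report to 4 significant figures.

LOI loss = 1.457 g; glass = 85.31 g; yield = 98.32%

Full precision is held at every stage. Mid-chain values are shown, rounded to 4 significant digits, in the working. A single rounding completes every reported result. All derived quantities are carried in full float precision (ignition loss, the totals, net glass mass, the four compositions, yield) from the weighed amounts for 85.31 g of glass, exactly as shown in problem or answer.
Per-material ignition loss:
  Calcined alumina: 15.36 × 0.004000 = 0.06144 g
  Witherite: 5.626 × 0.2236 = 1.258 g
  Wollastonite: 5.547 × 0.003000 = 0.01664 g
  Silica sand: 60.23 × 0.002000 = 0.1205 g
Total LOI = 1.457 g
Glass = batch − LOI = 86.76 − 1.457 = 85.31 g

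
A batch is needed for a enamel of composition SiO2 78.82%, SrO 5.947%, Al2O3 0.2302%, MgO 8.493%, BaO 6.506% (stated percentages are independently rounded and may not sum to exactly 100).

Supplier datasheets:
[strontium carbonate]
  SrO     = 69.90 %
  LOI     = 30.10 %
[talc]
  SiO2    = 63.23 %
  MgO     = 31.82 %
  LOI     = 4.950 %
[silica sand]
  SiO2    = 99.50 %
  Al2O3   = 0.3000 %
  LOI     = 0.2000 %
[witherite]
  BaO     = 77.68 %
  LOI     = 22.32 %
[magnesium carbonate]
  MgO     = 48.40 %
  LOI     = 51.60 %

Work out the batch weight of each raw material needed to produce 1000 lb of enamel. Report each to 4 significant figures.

In-progress results are displayed (rounded to 4 significant figures) alongside each step. All arithmetic carries exact precision through every step; exactly one rounding lands on each reported value; derived quantities (five oxide percentages, the yield, net glass mass, totals, LOI) are recomputed starting from the weights per 1000 lb of glass in full precision as set out in question or answer.
Oxide-by-oxide targets in 1000 lb enamel:
  SiO2: 78.82% × 1000 = 788.2 lb
  SrO: 5.947% × 1000 = 59.47 lb
  Al2O3: 0.2302% × 1000 = 2.302 lb
  MgO: 8.493% × 1000 = 84.93 lb
  BaO: 6.506% × 1000 = 65.06 lb
Per-oxide balance check given the weights on record, for the quoted basis mass (each sum matches its target mass inside rounding margins):
  SiO2: 39.07·0.6323 + 767.3·0.9950 = 788.2 lb (target 788.2 lb)
  SrO: 85.08·0.6990 = 59.47 lb (target 59.47 lb)
  Al2O3: 767.3·0.003000 = 2.302 lb (target 2.302 lb)
  MgO: 39.07·0.3182 + 149.8·0.4840 = 84.94 lb (target 84.93 lb)
  BaO: 83.75·0.7768 = 65.06 lb (target 65.06 lb)
Glass-mass bookkeeping: Σ batch − LOI loss = 999.9 lb (oxide target masses add up to 1000 lb; stated basis 1000 lb — gaps are rounding artifacts).
Total batch = Σ batch = 1125 lb; loss to ignition Σ batch·LOI = 125.1 lb; yield: glass divided by total = 88.88%.

Batch per 1000 lb enamel:
  strontium carbonate: 85.08 lb
  talc: 39.07 lb
  silica sand: 767.3 lb
  witherite: 83.75 lb
  magnesium carbonate: 149.8 lb
Total batch = 1125 lb; LOI loss = 125.1 lb; yield = 88.88%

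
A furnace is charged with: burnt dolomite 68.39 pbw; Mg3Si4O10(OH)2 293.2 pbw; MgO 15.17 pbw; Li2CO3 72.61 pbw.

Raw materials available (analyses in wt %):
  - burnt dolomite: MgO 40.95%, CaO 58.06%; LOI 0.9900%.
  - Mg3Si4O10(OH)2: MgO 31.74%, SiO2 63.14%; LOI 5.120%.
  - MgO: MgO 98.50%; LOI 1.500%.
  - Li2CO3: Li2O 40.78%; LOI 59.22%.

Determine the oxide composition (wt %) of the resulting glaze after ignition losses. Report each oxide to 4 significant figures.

Glass mass = 390.5 pbw (batch 449.4 − LOI 58.92).
Composition: Li2O 7.584%, MgO 34.83%, SiO2 47.41%, CaO 10.17%

Values along the way are shown, rounded to four significant figures, as written. The whole derivation runs at exact precision in all steps. Every reported figure is rounded a single time. The derived quantities (net glass mass, ignition loss, the four compositions, the totals, yield) are carried from the weighed amounts for 390.5 pbw of glass at full float precision as written in question or answer.
Oxide-by-oxide delivered mass:
  Li2O: 72.61·0.4078 = 29.61 pbw
  MgO: 68.39·0.4095 + 293.2·0.3174 + 15.17·0.9850 = 136.0 pbw
  SiO2: 293.2·0.6314 = 185.1 pbw
  CaO: 68.39·0.5806 = 39.71 pbw
LOI: 68.39·0.009900 + 293.2·0.05120 + 15.17·0.01500 + 72.61·0.5922 = 58.92 pbw
batch − LOI leaves glass = 449.4 − 58.92 = 390.5 pbw (consistent with Σ oxide mass)
each oxide over glass, ×100, is wt %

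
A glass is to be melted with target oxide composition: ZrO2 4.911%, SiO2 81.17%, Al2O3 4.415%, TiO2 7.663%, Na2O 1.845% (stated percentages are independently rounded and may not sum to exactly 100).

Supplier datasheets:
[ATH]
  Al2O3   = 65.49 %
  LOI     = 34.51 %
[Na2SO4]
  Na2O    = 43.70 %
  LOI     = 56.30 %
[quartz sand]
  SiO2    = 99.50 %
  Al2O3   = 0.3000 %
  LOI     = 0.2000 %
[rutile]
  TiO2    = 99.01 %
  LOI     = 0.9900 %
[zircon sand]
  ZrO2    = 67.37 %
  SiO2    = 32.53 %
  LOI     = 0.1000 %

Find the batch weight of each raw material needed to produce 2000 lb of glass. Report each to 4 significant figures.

Batch per 2000 lb glass:
  ATH: 127.6 lb
  Na2SO4: 84.44 lb
  quartz sand: 1584 lb
  rutile: 154.8 lb
  zircon sand: 145.8 lb
Total batch = 2097 lb; LOI loss = 96.42 lb; yield = 95.40%

Each numeric step maintains exact precision at each step — in-progress results are printed, rounded to 4 significant figures, as written. Each reported number undergoes a single rounding — all derived quantities, including the five compositions, yield, totals, LOI, net glass mass, are recomputed from the weighed amounts at 2000 lb of glass in exact precision, as written in problem or answer.
Oxide mass targets, per 2000 lb glass:
  ZrO2: 4.911% × 2000 = 98.22 lb
  SiO2: 81.17% × 2000 = 1623 lb
  Al2O3: 4.415% × 2000 = 88.30 lb
  TiO2: 7.663% × 2000 = 153.3 lb
  Na2O: 1.845% × 2000 = 36.90 lb
Oxide-by-oxide audit applying the batch weights above, versus the basis set out (target by target, the sums agree net of answer rounding effects):
  ZrO2: 145.8·0.6737 = 98.23 lb (target 98.22 lb)
  SiO2: 1584·0.9950 + 145.8·0.3253 = 1624 lb (target 1623 lb)
  Al2O3: 127.6·0.6549 + 1584·0.003000 = 88.32 lb (target 88.30 lb)
  TiO2: 154.8·0.9901 = 153.3 lb (target 153.3 lb)
  Na2O: 84.44·0.4370 = 36.90 lb (target 36.90 lb)
Glass-mass bookkeeping: whole batch net of LOI = 2000 lb (oxide target masses add up to 2000 lb; basis as stated: 2000 lb — gaps are rounding artifacts).
Batch total: Σ batch = 2097 lb; loss to ignition Σ batch·LOI = 96.42 lb; yield, glass over the total, = 95.40%.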